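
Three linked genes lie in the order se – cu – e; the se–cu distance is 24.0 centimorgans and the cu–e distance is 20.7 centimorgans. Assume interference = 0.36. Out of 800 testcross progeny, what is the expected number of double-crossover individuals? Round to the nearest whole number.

Map distances give recombination frequencies of 0.240 and 0.207 for the two intervals.
With interference 0.36 (so coincidence = 0.64), expected double-crossover frequency = 0.240 × 0.207 × 0.64 = 0.03180.
Expected number = 0.03180 × 800 = 25.44 ≈ 25.

25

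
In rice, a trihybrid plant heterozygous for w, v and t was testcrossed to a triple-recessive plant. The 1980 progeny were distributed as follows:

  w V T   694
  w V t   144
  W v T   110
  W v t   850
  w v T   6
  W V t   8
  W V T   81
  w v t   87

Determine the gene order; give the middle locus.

v

The two most frequent reciprocal classes, w V T and W v t, are the parental types, so the F1 was w V T / W v t.
The two rarest classes, w v T and W V t, are the double crossovers. Comparing them with the parentals, only the v allele has switched, so v is the middle locus and the order is w – v – t.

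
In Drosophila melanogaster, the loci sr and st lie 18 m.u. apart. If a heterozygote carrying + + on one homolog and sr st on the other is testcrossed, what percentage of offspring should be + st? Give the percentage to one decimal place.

9.0%

A map distance of 18 m.u. corresponds to a recombination frequency of 0.180.
The F1 is + + / sr st, so + st is a recombinant gamete class with expected frequency r/2 = 0.180/2 = 0.0900.
That is 0.0900 = 9.0% of the progeny.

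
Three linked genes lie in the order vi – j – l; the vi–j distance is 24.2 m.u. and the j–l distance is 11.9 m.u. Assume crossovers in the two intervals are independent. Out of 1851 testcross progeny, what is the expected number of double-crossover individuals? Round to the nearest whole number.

Map distances give recombination frequencies of 0.242 and 0.119 for the two intervals.
With no interference, expected double-crossover frequency = 0.242 × 0.119 = 0.02880.
Expected number = 0.02880 × 1851 = 53.31 ≈ 53.

53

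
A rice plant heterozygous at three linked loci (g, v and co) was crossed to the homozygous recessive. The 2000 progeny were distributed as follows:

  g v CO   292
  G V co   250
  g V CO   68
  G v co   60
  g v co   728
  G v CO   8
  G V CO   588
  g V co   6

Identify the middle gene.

The two most frequent reciprocal classes, G V CO and g v co, are the parental types, so the F1 was G V CO / g v co.
The two rarest classes, G v CO and g V co, are the double crossovers. Comparing them with the parentals, only the v allele has switched, so v is the middle locus and the order is co – v – g.

v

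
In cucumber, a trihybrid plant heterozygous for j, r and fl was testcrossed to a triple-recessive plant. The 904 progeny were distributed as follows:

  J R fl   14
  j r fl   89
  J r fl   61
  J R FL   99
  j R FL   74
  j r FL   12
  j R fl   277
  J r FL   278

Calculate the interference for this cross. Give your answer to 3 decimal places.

0.318

The two most frequent reciprocal classes, j R fl and J r FL, are the parental types, so the F1 was j R fl / J r FL.
The two rarest classes, J R fl and j r FL, are the double crossovers. Comparing them with the parentals, only the j allele has switched, so j is the middle locus and the order is fl – j – r.
fl–j: (135 + 26)/904 = 0.1781; j–r: (188 + 26)/904 = 0.2367.
Expected DCO frequency = 0.1781 × 0.2367 ≈ 0.04216; observed = 26/904 ≈ 0.02876.
Coefficient of coincidence = 0.02876/0.04216 ≈ 0.682; interference = 1 − 0.682 = 0.318.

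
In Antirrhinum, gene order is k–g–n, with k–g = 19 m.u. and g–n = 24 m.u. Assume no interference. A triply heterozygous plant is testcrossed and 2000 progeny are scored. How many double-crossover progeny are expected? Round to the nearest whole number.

Map distances give recombination frequencies of 0.190 and 0.240 for the two intervals.
With no interference, expected double-crossover frequency = 0.190 × 0.240 = 0.04560.
Expected number = 0.04560 × 2000 = 91.20 ≈ 91.

91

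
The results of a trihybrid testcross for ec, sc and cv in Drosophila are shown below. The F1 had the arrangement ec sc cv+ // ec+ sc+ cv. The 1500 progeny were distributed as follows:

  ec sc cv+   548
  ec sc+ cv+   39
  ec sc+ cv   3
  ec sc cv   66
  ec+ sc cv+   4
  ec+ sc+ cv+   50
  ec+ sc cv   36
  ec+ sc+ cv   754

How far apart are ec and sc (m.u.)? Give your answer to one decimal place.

The two rarest classes, ec+ sc cv+ and ec sc+ cv, are the double crossovers. Comparing them with the parentals, only the ec allele has switched, so ec is the middle locus and the order is sc – ec – cv.
Crossovers in the sc–ec interval produce the single-crossover classes ec sc+ cv+ and ec+ sc cv (39 + 36 = 75) plus the double crossovers (7).
RF(sc–ec) = (75 + 7) / 1500 = 82/1500 = 0.0547 → 5.5 m.u.

5.5 m.u.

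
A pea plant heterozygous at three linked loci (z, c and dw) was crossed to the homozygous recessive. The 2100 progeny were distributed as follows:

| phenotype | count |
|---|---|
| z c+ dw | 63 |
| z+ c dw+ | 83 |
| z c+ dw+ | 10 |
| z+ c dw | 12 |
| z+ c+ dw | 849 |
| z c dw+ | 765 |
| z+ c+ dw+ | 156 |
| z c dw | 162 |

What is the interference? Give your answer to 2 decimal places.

The two most frequent reciprocal classes, z+ c+ dw and z c dw+, are the parental types, so the F1 was z+ c+ dw / z c dw+.
The two rarest classes, z+ c dw and z c+ dw+, are the double crossovers. Comparing them with the parentals, only the c allele has switched, so c is the middle locus and the order is dw – c – z.
dw–c: (318 + 22)/2100 = 0.1619; c–z: (146 + 22)/2100 = 0.0800.
Expected DCO frequency = 0.1619 × 0.0800 ≈ 0.01295; observed = 22/2100 ≈ 0.01048.
Coefficient of coincidence = 0.01048/0.01295 ≈ 0.81; interference = 1 − 0.81 = 0.19.

0.19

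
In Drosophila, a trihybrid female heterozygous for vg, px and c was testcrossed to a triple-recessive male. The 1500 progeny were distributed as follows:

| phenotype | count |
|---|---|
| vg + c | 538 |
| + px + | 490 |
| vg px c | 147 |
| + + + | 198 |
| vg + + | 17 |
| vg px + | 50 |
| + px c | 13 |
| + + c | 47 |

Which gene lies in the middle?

c

The two most frequent reciprocal classes, + px + and vg + c, are the parental types, so the F1 was + px + / vg + c.
The two rarest classes, + px c and vg + +, are the double crossovers. Comparing them with the parentals, only the c allele has switched, so c is the middle locus and the order is px – c – vg.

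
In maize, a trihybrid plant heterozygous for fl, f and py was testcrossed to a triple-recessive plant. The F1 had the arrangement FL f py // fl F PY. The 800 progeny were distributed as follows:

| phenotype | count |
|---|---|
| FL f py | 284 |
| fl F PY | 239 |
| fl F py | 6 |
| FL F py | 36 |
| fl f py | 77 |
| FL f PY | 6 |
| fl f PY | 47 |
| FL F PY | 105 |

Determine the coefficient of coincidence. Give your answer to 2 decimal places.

0.52

The two rarest classes, FL f PY and fl F py, are the double crossovers. Comparing them with the parentals, only the py allele has switched, so py is the middle locus and the order is fl – py – f.
fl–py: (182 + 12)/800 = 0.2425; py–f: (83 + 12)/800 = 0.1187.
Expected DCO frequency = 0.2425 × 0.1187 ≈ 0.02878; observed = 12/800 ≈ 0.01500.
Coefficient of coincidence = 0.01500/0.02878 ≈ 0.52.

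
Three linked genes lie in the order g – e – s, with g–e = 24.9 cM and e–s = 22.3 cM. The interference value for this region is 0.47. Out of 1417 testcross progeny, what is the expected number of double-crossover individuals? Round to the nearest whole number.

42

Map distances give recombination frequencies of 0.249 and 0.223 for the two intervals.
With interference 0.47 (so coincidence = 0.53), expected double-crossover frequency = 0.249 × 0.223 × 0.53 = 0.02943.
Expected number = 0.02943 × 1417 = 41.70 ≈ 42.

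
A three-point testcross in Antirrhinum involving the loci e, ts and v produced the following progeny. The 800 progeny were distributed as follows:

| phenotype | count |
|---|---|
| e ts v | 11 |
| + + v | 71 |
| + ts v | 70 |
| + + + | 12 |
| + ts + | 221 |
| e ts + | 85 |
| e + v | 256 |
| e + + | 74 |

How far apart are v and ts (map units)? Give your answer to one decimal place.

The two most frequent reciprocal classes, e + v and + ts +, are the parental types, so the F1 was e + v / + ts +.
The two rarest classes, e ts v and + + +, are the double crossovers. Comparing them with the parentals, only the ts allele has switched, so ts is the middle locus and the order is v – ts – e.
Crossovers in the v–ts interval produce the single-crossover classes e + + and + ts v (74 + 70 = 144) plus the double crossovers (23).
RF(v–ts) = (144 + 23) / 800 = 167/800 = 0.2087 → 20.9 map units.

20.9 map units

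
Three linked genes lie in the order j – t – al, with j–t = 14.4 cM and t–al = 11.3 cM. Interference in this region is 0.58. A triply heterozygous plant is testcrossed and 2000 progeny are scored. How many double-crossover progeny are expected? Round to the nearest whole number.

14

Map distances give recombination frequencies of 0.144 and 0.113 for the two intervals.
With interference 0.58 (so coincidence = 0.42), expected double-crossover frequency = 0.144 × 0.113 × 0.42 = 0.00683.
Expected number = 0.00683 × 2000 = 13.67 ≈ 14.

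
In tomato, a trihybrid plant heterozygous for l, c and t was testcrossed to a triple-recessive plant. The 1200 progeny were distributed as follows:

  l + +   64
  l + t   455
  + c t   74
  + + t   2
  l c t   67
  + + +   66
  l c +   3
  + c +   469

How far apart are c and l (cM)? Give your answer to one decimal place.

The two most frequent reciprocal classes, + c + and l + t, are the parental types, so the F1 was + c + / l + t.
The two rarest classes, l c + and + + t, are the double crossovers. Comparing them with the parentals, only the l allele has switched, so l is the middle locus and the order is t – l – c.
Crossovers in the l–c interval produce the single-crossover classes + + + and l c t (66 + 67 = 133) plus the double crossovers (5).
RF(l–c) = (133 + 5) / 1200 = 138/1200 = 0.1150 → 11.5 cM.

11.5 cM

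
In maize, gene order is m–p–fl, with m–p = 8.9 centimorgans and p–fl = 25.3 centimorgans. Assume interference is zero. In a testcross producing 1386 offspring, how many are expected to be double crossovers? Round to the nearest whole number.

31

Map distances give recombination frequencies of 0.089 and 0.253 for the two intervals.
With no interference, expected double-crossover frequency = 0.089 × 0.253 = 0.02252.
Expected number = 0.02252 × 1386 = 31.21 ≈ 31.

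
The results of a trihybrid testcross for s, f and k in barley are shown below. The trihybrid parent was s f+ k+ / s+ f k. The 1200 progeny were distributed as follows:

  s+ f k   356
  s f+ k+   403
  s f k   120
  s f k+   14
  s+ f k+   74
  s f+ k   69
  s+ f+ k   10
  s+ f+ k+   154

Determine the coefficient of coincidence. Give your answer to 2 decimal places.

0.58

The two rarest classes, s f k+ and s+ f+ k, are the double crossovers. Comparing them with the parentals, only the f allele has switched, so f is the middle locus and the order is s – f – k.
s–f: (274 + 24)/1200 = 0.2483; f–k: (143 + 24)/1200 = 0.1392.
Expected DCO frequency = 0.2483 × 0.1392 ≈ 0.03456; observed = 24/1200 ≈ 0.02000.
Coefficient of coincidence = 0.02000/0.03456 ≈ 0.58.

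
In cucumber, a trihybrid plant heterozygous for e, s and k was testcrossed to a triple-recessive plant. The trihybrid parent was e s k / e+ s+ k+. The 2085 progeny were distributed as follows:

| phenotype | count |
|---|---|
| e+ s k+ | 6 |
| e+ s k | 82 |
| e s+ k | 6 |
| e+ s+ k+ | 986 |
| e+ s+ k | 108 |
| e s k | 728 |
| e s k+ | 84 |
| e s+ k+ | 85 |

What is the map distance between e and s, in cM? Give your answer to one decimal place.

8.6 cM

The two rarest classes, e s+ k and e+ s k+, are the double crossovers. Comparing them with the parentals, only the s allele has switched, so s is the middle locus and the order is k – s – e.
Crossovers in the s–e interval produce the single-crossover classes e+ s k and e s+ k+ (82 + 85 = 167) plus the double crossovers (12).
RF(s–e) = (167 + 12) / 2085 = 179/2085 = 0.0859 → 8.6 cM.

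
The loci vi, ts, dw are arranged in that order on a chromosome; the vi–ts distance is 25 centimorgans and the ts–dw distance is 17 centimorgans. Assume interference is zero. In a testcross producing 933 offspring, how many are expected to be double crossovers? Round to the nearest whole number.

40

Map distances give recombination frequencies of 0.250 and 0.170 for the two intervals.
With no interference, expected double-crossover frequency = 0.250 × 0.170 = 0.04250.
Expected number = 0.04250 × 933 = 39.65 ≈ 40.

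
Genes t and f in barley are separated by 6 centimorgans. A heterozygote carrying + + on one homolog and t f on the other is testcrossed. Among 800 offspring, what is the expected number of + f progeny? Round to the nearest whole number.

24

A map distance of 6 centimorgans corresponds to a recombination frequency of 0.060.
The F1 is + + / t f, so + f is a recombinant gamete class with expected frequency r/2 = 0.060/2 = 0.0300.
Expected number = 0.0300 × 800 = 24.00 ≈ 24.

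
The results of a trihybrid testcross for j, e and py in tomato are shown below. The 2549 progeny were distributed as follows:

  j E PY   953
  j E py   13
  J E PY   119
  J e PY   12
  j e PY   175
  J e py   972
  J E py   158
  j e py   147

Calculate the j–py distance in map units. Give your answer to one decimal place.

11.4 map units

The two most frequent reciprocal classes, j E PY and J e py, are the parental types, so the F1 was j E PY / J e py.
The two rarest classes, j E py and J e PY, are the double crossovers. Comparing them with the parentals, only the py allele has switched, so py is the middle locus and the order is j – py – e.
Crossovers in the j–py interval produce the single-crossover classes J E PY and j e py (119 + 147 = 266) plus the double crossovers (25).
RF(j–py) = (266 + 25) / 2549 = 291/2549 = 0.1142 → 11.4 map units.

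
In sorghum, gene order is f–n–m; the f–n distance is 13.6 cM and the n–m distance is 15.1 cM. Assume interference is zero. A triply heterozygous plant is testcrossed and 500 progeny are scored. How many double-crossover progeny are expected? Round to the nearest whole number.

Map distances give recombination frequencies of 0.136 and 0.151 for the two intervals.
With no interference, expected double-crossover frequency = 0.136 × 0.151 = 0.02054.
Expected number = 0.02054 × 500 = 10.27 ≈ 10.

10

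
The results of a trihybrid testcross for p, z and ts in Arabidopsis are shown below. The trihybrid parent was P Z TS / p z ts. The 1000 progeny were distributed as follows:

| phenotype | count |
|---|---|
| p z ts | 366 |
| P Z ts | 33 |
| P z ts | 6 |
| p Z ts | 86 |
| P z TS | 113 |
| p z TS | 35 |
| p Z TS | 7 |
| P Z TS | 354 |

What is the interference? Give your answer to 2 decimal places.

The two rarest classes, p Z TS and P z ts, are the double crossovers. Comparing them with the parentals, only the p allele has switched, so p is the middle locus and the order is z – p – ts.
z–p: (199 + 13)/1000 = 0.2120; p–ts: (68 + 13)/1000 = 0.0810.
Expected DCO frequency = 0.2120 × 0.0810 ≈ 0.01717; observed = 13/1000 ≈ 0.01300.
Coefficient of coincidence = 0.01300/0.01717 ≈ 0.76; interference = 1 − 0.76 = 0.24.

0.24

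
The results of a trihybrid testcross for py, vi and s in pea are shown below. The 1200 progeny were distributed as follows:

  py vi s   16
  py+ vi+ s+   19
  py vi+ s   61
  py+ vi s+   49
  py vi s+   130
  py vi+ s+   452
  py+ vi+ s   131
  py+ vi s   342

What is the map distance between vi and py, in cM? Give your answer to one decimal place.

The two most frequent reciprocal classes, py vi+ s+ and py+ vi s, are the parental types, so the F1 was py vi+ s+ / py+ vi s.
The two rarest classes, py+ vi+ s+ and py vi s, are the double crossovers. Comparing them with the parentals, only the py allele has switched, so py is the middle locus and the order is vi – py – s.
Crossovers in the vi–py interval produce the single-crossover classes py vi s+ and py+ vi+ s (130 + 131 = 261) plus the double crossovers (35).
RF(vi–py) = (261 + 35) / 1200 = 296/1200 = 0.2467 → 24.7 cM.

24.7 cM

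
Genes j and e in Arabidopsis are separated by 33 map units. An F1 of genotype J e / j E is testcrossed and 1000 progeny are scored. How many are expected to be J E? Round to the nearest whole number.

165

A map distance of 33 map units corresponds to a recombination frequency of 0.330.
The F1 is J e / j E, so J E is a recombinant gamete class with expected frequency r/2 = 0.330/2 = 0.1650.
Expected number = 0.1650 × 1000 = 165.00 ≈ 165.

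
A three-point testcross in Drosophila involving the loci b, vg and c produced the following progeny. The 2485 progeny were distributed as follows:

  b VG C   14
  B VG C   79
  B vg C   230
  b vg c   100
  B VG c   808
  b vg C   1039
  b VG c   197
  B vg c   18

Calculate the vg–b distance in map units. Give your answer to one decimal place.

The two most frequent reciprocal classes, B VG c and b vg C, are the parental types, so the F1 was B VG c / b vg C.
The two rarest classes, B vg c and b VG C, are the double crossovers. Comparing them with the parentals, only the vg allele has switched, so vg is the middle locus and the order is b – vg – c.
Crossovers in the b–vg interval produce the single-crossover classes b VG c and B vg C (197 + 230 = 427) plus the double crossovers (32).
RF(b–vg) = (427 + 32) / 2485 = 459/2485 = 0.1847 → 18.5 map units.

18.5 map units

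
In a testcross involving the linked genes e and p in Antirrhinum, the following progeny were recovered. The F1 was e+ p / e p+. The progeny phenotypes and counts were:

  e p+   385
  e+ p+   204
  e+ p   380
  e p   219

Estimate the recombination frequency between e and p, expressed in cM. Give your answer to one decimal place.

35.6 cM

The recombinant classes are e+ p+ and e p: 204 + 219 = 423.
Recombination frequency = 423/1188 = 0.3561 ≈ 35.6%, i.e. 35.6 cM.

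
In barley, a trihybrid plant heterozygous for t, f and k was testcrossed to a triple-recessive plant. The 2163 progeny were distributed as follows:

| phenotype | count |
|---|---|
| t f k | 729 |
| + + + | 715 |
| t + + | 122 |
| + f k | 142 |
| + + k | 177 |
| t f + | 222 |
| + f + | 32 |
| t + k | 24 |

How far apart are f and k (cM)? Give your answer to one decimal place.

21.0 cM

The two most frequent reciprocal classes, t f k and + + +, are the parental types, so the F1 was t f k / + + +.
The two rarest classes, t + k and + f +, are the double crossovers. Comparing them with the parentals, only the f allele has switched, so f is the middle locus and the order is t – f – k.
Crossovers in the f–k interval produce the single-crossover classes t f + and + + k (222 + 177 = 399) plus the double crossovers (56).
RF(f–k) = (399 + 56) / 2163 = 455/2163 = 0.2104 → 21.0 cM.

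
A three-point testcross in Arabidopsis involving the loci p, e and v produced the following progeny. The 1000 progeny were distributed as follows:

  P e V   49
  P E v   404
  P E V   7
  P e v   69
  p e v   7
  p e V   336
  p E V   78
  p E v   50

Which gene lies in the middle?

The two most frequent reciprocal classes, p e V and P E v, are the parental types, so the F1 was p e V / P E v.
The two rarest classes, p e v and P E V, are the double crossovers. Comparing them with the parentals, only the v allele has switched, so v is the middle locus and the order is e – v – p.

v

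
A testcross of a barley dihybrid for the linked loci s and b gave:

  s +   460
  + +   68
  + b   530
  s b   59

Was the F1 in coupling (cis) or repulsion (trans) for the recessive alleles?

The two most frequent classes are + b (530) and s + (460); these are the parental (non-recombinant) types.
So the F1 carried + b on one chromosome and s + on the other — the recessive alleles are on opposite chromosomes (trans / repulsion).

trans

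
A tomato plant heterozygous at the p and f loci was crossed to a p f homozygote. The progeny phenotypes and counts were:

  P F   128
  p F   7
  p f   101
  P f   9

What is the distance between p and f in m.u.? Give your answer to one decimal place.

The two most frequent classes, P F (128) and p f (101), are the parental types, so the F1 was P F / p f.
The recombinant classes are P f and p F: 9 + 7 = 16.
Recombination frequency = 16/245 = 0.0653 ≈ 6.5%, i.e. 6.5 m.u.

6.5 m.u.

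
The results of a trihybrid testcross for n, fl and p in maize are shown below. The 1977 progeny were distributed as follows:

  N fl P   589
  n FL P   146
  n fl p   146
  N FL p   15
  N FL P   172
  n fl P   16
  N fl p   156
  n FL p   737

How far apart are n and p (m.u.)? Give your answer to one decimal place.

The two most frequent reciprocal classes, N fl P and n FL p, are the parental types, so the F1 was N fl P / n FL p.
The two rarest classes, n fl P and N FL p, are the double crossovers. Comparing them with the parentals, only the n allele has switched, so n is the middle locus and the order is fl – n – p.
Crossovers in the n–p interval produce the single-crossover classes N fl p and n FL P (156 + 146 = 302) plus the double crossovers (31).
RF(n–p) = (302 + 31) / 1977 = 333/1977 = 0.1684 → 16.8 m.u.

16.8 m.u.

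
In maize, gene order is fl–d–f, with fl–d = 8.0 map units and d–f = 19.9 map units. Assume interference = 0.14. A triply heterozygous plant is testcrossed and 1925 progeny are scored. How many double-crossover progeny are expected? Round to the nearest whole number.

26

Map distances give recombination frequencies of 0.080 and 0.199 for the two intervals.
With interference 0.14 (so coincidence = 0.86), expected double-crossover frequency = 0.080 × 0.199 × 0.86 = 0.01369.
Expected number = 0.01369 × 1925 = 26.36 ≈ 26.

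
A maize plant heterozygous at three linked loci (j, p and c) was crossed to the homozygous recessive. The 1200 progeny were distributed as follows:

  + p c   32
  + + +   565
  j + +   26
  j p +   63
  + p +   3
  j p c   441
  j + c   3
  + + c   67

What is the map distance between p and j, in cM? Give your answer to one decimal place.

The two most frequent reciprocal classes, + + + and j p c, are the parental types, so the F1 was + + + / j p c.
The two rarest classes, + p + and j + c, are the double crossovers. Comparing them with the parentals, only the p allele has switched, so p is the middle locus and the order is j – p – c.
Crossovers in the j–p interval produce the single-crossover classes j + + and + p c (26 + 32 = 58) plus the double crossovers (6).
RF(j–p) = (58 + 6) / 1200 = 64/1200 = 0.0533 → 5.3 cM.

5.3 cM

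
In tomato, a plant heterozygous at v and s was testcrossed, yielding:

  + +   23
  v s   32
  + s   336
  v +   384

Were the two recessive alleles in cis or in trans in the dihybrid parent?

The two most frequent classes are + s (336) and v + (384); these are the parental (non-recombinant) types.
So the F1 carried + s on one chromosome and v + on the other — the recessive alleles are on opposite chromosomes (trans / repulsion).

trans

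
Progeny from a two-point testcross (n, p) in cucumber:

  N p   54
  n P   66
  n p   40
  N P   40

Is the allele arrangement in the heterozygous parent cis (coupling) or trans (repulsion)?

trans

The two most frequent classes are N p (54) and n P (66); these are the parental (non-recombinant) types.
So the F1 carried N p on one chromosome and n P on the other — the recessive alleles are on opposite chromosomes (trans / repulsion).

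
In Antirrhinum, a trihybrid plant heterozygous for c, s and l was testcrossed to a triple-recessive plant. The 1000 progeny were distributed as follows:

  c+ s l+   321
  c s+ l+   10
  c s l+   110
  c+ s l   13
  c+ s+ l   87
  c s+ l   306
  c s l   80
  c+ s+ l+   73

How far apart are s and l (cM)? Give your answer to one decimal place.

The two most frequent reciprocal classes, c s+ l and c+ s l+, are the parental types, so the F1 was c s+ l / c+ s l+.
The two rarest classes, c s+ l+ and c+ s l, are the double crossovers. Comparing them with the parentals, only the l allele has switched, so l is the middle locus and the order is s – l – c.
Crossovers in the s–l interval produce the single-crossover classes c s l and c+ s+ l+ (80 + 73 = 153) plus the double crossovers (23).
RF(s–l) = (153 + 23) / 1000 = 176/1000 = 0.1760 → 17.6 cM.

17.6 cM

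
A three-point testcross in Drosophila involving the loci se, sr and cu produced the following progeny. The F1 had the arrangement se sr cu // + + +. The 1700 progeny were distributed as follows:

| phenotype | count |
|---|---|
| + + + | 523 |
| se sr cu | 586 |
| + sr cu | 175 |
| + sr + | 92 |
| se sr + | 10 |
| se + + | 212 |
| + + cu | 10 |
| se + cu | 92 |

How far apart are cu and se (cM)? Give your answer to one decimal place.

The two rarest classes, se sr + and + + cu, are the double crossovers. Comparing them with the parentals, only the cu allele has switched, so cu is the middle locus and the order is se – cu – sr.
Crossovers in the se–cu interval produce the single-crossover classes + sr cu and se + + (175 + 212 = 387) plus the double crossovers (20).
RF(se–cu) = (387 + 20) / 1700 = 407/1700 = 0.2394 → 23.9 cM.

23.9 cM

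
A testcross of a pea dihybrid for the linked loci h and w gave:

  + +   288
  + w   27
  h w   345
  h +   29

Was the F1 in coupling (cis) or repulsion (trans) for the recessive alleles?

cis

The two most frequent classes are + + (288) and h w (345); these are the parental (non-recombinant) types.
So the F1 carried + + on one chromosome and h w on the other — the recessive alleles are on the same chromosome (cis / coupling).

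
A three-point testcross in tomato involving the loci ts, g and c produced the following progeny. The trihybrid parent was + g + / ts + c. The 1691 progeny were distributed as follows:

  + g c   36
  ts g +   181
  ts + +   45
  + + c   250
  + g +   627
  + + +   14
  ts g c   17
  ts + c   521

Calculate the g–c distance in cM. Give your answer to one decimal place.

6.6 cM

The two rarest classes, + + + and ts g c, are the double crossovers. Comparing them with the parentals, only the g allele has switched, so g is the middle locus and the order is ts – g – c.
Crossovers in the g–c interval produce the single-crossover classes + g c and ts + + (36 + 45 = 81) plus the double crossovers (31).
RF(g–c) = (81 + 31) / 1691 = 112/1691 = 0.0662 → 6.6 cM.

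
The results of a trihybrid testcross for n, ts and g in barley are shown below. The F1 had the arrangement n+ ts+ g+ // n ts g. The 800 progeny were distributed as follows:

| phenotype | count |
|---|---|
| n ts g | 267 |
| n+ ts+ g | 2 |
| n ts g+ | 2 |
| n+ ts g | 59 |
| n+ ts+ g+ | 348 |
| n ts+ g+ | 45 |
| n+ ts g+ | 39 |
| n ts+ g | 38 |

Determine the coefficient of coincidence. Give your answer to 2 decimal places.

The two rarest classes, n+ ts+ g and n ts g+, are the double crossovers. Comparing them with the parentals, only the g allele has switched, so g is the middle locus and the order is ts – g – n.
ts–g: (77 + 4)/800 = 0.1013; g–n: (104 + 4)/800 = 0.1350.
Expected DCO frequency = 0.1013 × 0.1350 ≈ 0.01368; observed = 4/800 ≈ 0.00500.
Coefficient of coincidence = 0.00500/0.01368 ≈ 0.37.

0.37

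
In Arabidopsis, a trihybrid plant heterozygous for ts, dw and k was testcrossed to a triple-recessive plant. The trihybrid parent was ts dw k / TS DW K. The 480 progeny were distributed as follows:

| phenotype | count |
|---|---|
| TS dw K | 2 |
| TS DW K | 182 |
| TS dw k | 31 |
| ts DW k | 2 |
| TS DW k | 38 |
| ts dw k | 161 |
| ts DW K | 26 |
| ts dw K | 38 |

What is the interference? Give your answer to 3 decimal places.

The two rarest classes, ts DW k and TS dw K, are the double crossovers. Comparing them with the parentals, only the dw allele has switched, so dw is the middle locus and the order is ts – dw – k.
ts–dw: (57 + 4)/480 = 0.1271; dw–k: (76 + 4)/480 = 0.1667.
Expected DCO frequency = 0.1271 × 0.1667 ≈ 0.02119; observed = 4/480 ≈ 0.00833.
Coefficient of coincidence = 0.00833/0.02119 ≈ 0.393; interference = 1 − 0.393 = 0.607.

0.607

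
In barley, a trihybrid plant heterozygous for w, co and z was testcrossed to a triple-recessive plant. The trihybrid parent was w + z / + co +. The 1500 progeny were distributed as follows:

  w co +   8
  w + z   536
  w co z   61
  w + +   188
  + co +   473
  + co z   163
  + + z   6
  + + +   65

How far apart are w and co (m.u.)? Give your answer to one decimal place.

9.3 m.u.

The two rarest classes, + + z and w co +, are the double crossovers. Comparing them with the parentals, only the w allele has switched, so w is the middle locus and the order is z – w – co.
Crossovers in the w–co interval produce the single-crossover classes w co z and + + + (61 + 65 = 126) plus the double crossovers (14).
RF(w–co) = (126 + 14) / 1500 = 140/1500 = 0.0933 → 9.3 m.u.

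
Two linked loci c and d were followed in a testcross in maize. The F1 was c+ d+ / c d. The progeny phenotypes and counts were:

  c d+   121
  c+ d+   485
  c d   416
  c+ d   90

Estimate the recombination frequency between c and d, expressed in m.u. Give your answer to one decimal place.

The recombinant classes are c+ d and c d+: 90 + 121 = 211.
Recombination frequency = 211/1112 = 0.1897 ≈ 19.0%, i.e. 19.0 m.u.

19.0 m.u.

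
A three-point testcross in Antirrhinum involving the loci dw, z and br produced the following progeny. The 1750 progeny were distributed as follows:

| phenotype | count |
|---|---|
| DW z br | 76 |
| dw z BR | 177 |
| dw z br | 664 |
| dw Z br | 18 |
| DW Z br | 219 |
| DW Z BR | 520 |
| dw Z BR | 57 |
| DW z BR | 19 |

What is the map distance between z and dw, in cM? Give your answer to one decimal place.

9.7 cM

The two most frequent reciprocal classes, DW Z BR and dw z br, are the parental types, so the F1 was DW Z BR / dw z br.
The two rarest classes, DW z BR and dw Z br, are the double crossovers. Comparing them with the parentals, only the z allele has switched, so z is the middle locus and the order is br – z – dw.
Crossovers in the z–dw interval produce the single-crossover classes dw Z BR and DW z br (57 + 76 = 133) plus the double crossovers (37).
RF(z–dw) = (133 + 37) / 1750 = 170/1750 = 0.0971 → 9.7 cM.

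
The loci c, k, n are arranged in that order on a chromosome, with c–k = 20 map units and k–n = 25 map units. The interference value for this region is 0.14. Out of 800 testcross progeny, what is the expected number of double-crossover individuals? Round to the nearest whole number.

34

Map distances give recombination frequencies of 0.200 and 0.250 for the two intervals.
With interference 0.14 (so coincidence = 0.86), expected double-crossover frequency = 0.200 × 0.250 × 0.86 = 0.04300.
Expected number = 0.04300 × 800 = 34.40 ≈ 34.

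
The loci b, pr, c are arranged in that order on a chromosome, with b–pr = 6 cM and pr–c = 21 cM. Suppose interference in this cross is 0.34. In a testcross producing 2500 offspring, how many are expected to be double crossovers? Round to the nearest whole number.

21

Map distances give recombination frequencies of 0.060 and 0.210 for the two intervals.
With interference 0.34 (so coincidence = 0.66), expected double-crossover frequency = 0.060 × 0.210 × 0.66 = 0.00832.
Expected number = 0.00832 × 2500 = 20.79 ≈ 21.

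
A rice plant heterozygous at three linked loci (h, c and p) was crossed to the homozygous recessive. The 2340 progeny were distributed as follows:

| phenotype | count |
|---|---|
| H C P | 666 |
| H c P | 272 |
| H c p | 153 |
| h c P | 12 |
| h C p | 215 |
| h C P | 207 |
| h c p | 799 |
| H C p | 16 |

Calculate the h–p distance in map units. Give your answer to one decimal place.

The two most frequent reciprocal classes, H C P and h c p, are the parental types, so the F1 was H C P / h c p.
The two rarest classes, H C p and h c P, are the double crossovers. Comparing them with the parentals, only the p allele has switched, so p is the middle locus and the order is h – p – c.
Crossovers in the h–p interval produce the single-crossover classes h C P and H c p (207 + 153 = 360) plus the double crossovers (28).
RF(h–p) = (360 + 28) / 2340 = 388/2340 = 0.1658 → 16.6 map units.

16.6 map units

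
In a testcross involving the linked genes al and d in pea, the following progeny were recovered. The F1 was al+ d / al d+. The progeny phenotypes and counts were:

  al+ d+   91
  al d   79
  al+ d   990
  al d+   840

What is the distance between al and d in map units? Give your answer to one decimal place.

8.5 map units

The recombinant classes are al+ d+ and al d: 91 + 79 = 170.
Recombination frequency = 170/2000 = 0.0850 ≈ 8.5%, i.e. 8.5 map units.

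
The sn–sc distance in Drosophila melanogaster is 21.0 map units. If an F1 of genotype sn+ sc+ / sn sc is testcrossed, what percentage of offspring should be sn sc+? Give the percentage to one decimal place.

A map distance of 21.0 map units corresponds to a recombination frequency of 0.210.
The F1 is sn+ sc+ / sn sc, so sn sc+ is a recombinant gamete class with expected frequency r/2 = 0.210/2 = 0.1050.
That is 0.1050 = 10.5% of the progeny.

10.5%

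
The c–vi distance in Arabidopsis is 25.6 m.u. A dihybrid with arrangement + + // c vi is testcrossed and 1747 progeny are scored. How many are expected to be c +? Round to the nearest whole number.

A map distance of 25.6 m.u. corresponds to a recombination frequency of 0.256.
The F1 is + + / c vi, so c + is a recombinant gamete class with expected frequency r/2 = 0.256/2 = 0.1280.
Expected number = 0.1280 × 1747 = 223.62 ≈ 224.

224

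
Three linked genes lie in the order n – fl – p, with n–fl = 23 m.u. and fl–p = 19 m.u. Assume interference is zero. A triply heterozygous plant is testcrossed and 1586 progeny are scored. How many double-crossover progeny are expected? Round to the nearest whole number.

69

Map distances give recombination frequencies of 0.230 and 0.190 for the two intervals.
With no interference, expected double-crossover frequency = 0.230 × 0.190 = 0.04370.
Expected number = 0.04370 × 1586 = 69.31 ≈ 69.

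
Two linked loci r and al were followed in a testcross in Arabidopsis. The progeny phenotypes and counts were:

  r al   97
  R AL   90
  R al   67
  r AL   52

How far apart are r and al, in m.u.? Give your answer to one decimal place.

38.9 m.u.

The two most frequent classes, R AL (90) and r al (97), are the parental types, so the F1 was R AL / r al.
The recombinant classes are R al and r AL: 67 + 52 = 119.
Recombination frequency = 119/306 = 0.3889 ≈ 38.9%, i.e. 38.9 m.u.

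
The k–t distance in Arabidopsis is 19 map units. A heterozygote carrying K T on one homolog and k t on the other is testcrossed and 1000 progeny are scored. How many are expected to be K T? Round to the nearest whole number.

A map distance of 19 map units corresponds to a recombination frequency of 0.190.
The F1 is K T / k t, so K T is a parental gamete class with expected frequency (1 − r)/2 = 0.810/2 = 0.4050.
Expected number = 0.4050 × 1000 = 405.00 ≈ 405.

405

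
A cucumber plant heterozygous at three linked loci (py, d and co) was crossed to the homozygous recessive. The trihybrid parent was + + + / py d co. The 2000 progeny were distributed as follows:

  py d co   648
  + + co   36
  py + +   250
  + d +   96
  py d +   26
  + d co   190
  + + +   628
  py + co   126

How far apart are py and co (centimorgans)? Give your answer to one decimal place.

25.1 centimorgans

The two rarest classes, + + co and py d +, are the double crossovers. Comparing them with the parentals, only the co allele has switched, so co is the middle locus and the order is d – co – py.
Crossovers in the co–py interval produce the single-crossover classes py + + and + d co (250 + 190 = 440) plus the double crossovers (62).
RF(co–py) = (440 + 62) / 2000 = 502/2000 = 0.2510 → 25.1 centimorgans.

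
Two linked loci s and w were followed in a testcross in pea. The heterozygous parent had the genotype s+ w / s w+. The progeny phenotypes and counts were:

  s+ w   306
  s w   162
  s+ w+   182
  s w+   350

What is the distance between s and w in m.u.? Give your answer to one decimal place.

The recombinant classes are s+ w+ and s w: 182 + 162 = 344.
Recombination frequency = 344/1000 = 0.3440 ≈ 34.4%, i.e. 34.4 m.u.

34.4 m.u.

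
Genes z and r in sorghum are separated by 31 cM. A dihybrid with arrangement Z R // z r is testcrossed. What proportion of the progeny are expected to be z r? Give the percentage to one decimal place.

A map distance of 31 cM corresponds to a recombination frequency of 0.310.
The F1 is Z R / z r, so z r is a parental gamete class with expected frequency (1 − r)/2 = 0.690/2 = 0.3450.
That is 0.3450 = 34.5% of the progeny.

34.5%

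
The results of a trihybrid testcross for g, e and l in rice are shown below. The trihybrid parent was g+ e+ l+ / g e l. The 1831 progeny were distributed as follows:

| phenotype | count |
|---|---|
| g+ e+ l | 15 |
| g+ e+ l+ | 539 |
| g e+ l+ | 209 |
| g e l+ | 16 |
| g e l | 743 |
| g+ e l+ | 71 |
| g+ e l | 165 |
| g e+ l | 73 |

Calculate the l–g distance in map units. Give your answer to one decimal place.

The two rarest classes, g+ e+ l and g e l+, are the double crossovers. Comparing them with the parentals, only the l allele has switched, so l is the middle locus and the order is g – l – e.
Crossovers in the g–l interval produce the single-crossover classes g e+ l+ and g+ e l (209 + 165 = 374) plus the double crossovers (31).
RF(g–l) = (374 + 31) / 1831 = 405/1831 = 0.2212 → 22.1 map units.

22.1 map units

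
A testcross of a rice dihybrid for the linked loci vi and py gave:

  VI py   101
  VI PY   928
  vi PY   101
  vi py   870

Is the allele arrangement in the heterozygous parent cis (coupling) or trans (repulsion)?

The two most frequent classes are VI PY (928) and vi py (870); these are the parental (non-recombinant) types.
So the F1 carried VI PY on one chromosome and vi py on the other — the recessive alleles are on the same chromosome (cis / coupling).

cis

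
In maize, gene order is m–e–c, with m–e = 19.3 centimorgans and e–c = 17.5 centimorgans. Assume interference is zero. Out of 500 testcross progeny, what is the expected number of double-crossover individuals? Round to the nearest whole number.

17

Map distances give recombination frequencies of 0.193 and 0.175 for the two intervals.
With no interference, expected double-crossover frequency = 0.193 × 0.175 = 0.03377.
Expected number = 0.03377 × 500 = 16.89 ≈ 17.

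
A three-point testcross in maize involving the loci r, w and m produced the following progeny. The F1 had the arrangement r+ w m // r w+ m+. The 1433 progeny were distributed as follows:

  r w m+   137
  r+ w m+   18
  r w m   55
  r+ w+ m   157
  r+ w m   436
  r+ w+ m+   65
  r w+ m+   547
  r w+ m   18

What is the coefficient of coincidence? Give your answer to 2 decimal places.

The two rarest classes, r+ w m+ and r w+ m, are the double crossovers. Comparing them with the parentals, only the m allele has switched, so m is the middle locus and the order is w – m – r.
w–m: (294 + 36)/1433 = 0.2303; m–r: (120 + 36)/1433 = 0.1089.
Expected DCO frequency = 0.2303 × 0.1089 ≈ 0.02508; observed = 36/1433 ≈ 0.02512.
Coefficient of coincidence = 0.02512/0.02508 ≈ 1.00.

1.00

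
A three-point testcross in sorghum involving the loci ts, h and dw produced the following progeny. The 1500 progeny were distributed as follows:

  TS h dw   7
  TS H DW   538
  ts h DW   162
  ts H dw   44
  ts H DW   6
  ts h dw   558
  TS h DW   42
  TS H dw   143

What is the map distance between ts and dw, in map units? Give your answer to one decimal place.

21.2 map units

The two most frequent reciprocal classes, ts h dw and TS H DW, are the parental types, so the F1 was ts h dw / TS H DW.
The two rarest classes, TS h dw and ts H DW, are the double crossovers. Comparing them with the parentals, only the ts allele has switched, so ts is the middle locus and the order is dw – ts – h.
Crossovers in the dw–ts interval produce the single-crossover classes ts h DW and TS H dw (162 + 143 = 305) plus the double crossovers (13).
RF(dw–ts) = (305 + 13) / 1500 = 318/1500 = 0.2120 → 21.2 map units.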